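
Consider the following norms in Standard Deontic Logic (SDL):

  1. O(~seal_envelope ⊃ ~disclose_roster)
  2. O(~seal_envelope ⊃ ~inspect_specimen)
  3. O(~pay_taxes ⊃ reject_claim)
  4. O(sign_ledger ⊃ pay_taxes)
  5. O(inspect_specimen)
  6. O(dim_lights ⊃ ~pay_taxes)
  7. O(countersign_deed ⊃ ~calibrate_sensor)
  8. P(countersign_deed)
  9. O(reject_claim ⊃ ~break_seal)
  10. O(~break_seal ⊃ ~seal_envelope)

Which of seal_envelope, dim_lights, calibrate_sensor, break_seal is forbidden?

dim_lights

Premise 5 gives O(inspect_specimen).
Premise 2 is O(~seal_envelope ⊃ ~inspect_specimen); contrapositively O(inspect_specimen ⊃ seal_envelope). Since O(inspect_specimen) holds, K gives O(seal_envelope).
Premise 10, O(~break_seal ⊃ ~seal_envelope), contraposes to O(seal_envelope ⊃ break_seal); with O(seal_envelope) we get O(break_seal).
Premise 9 is O(reject_claim ⊃ ~break_seal); contrapositively O(break_seal ⊃ ~reject_claim). Since O(break_seal) holds, K gives O(~reject_claim).
Premise 3, O(~pay_taxes ⊃ reject_claim), contraposes to O(~reject_claim ⊃ pay_taxes); with O(~reject_claim) we get O(pay_taxes).
Premise 6 is O(dim_lights ⊃ ~pay_taxes); contrapositively O(pay_taxes ⊃ ~dim_lights). Since O(pay_taxes) holds, K gives O(~dim_lights).
So O(~dim_lights) holds, i.e. dim_lights is forbidden. None of the other listed options is forbidden under the premises.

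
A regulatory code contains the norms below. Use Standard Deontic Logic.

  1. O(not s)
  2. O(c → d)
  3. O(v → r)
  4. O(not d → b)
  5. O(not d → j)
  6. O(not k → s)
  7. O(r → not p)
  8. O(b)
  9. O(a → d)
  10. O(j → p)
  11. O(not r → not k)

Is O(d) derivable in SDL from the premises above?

Yes

Premise 1 gives O(not s).
Premise 6, O(not k → s), contraposes to O(not s → k); with O(not s) we get O(k).
The contrapositive of premise 11 (O(not r → not k)) is O(k → r), and O(k) is already established, so O(r).
Applying K to premise 7 (O(r → not p)) and O(r) yields O(not p).
The contrapositive of premise 10 (O(j → p)) is O(not p → not j), and O(not p) is already established, so O(not j).
Premise 5, O(not d → j), contraposes to O(not j → d); with O(not j) we get O(d).
Premises 2, 3, 4, 8, 9 do not contribute to this derivation.
So O(d) follows.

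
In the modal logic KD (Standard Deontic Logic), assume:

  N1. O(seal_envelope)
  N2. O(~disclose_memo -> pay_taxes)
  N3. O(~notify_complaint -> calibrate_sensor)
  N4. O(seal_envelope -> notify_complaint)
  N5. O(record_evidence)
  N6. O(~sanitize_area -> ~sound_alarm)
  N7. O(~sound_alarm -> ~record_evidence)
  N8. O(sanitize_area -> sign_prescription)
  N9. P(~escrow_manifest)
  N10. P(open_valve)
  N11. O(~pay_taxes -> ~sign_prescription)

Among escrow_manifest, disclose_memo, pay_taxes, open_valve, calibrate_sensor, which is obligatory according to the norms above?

Premise 5 states O(record_evidence) outright.
The contrapositive of premise 7 (O(~sound_alarm -> ~record_evidence)) is O(record_evidence -> sound_alarm), and O(record_evidence) is already established, so O(sound_alarm).
Premise 6, O(~sanitize_area -> ~sound_alarm), contraposes to O(sound_alarm -> sanitize_area); with O(sound_alarm) we get O(sanitize_area).
From O(sanitize_area) and premise 8, O(sanitize_area -> sign_prescription), we obtain O(sign_prescription).
Premise 11 is O(~pay_taxes -> ~sign_prescription); contrapositively O(sign_prescription -> pay_taxes). Since O(sign_prescription) holds, K gives O(pay_taxes).
So O(pay_taxes) holds — pay_taxes is obligatory. None of the other listed options is made obligatory by any chain of premises.

pay_taxes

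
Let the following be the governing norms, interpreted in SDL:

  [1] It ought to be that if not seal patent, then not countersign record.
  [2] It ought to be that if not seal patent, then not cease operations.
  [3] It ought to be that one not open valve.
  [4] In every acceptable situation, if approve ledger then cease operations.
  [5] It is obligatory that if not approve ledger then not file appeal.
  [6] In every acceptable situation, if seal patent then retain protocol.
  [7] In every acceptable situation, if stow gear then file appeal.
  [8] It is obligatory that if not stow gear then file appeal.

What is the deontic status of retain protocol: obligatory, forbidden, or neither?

Obligatory

Premises 8 and 7 are O(¬stow_gear → file_appeal) and O(stow_gear → file_appeal); every ideal world satisfies ¬stow_gear or stow_gear, so in either case file_appeal holds — hence O(file_appeal).
Premise 5 is O(¬approve_ledger → ¬file_appeal); contrapositively O(file_appeal → approve_ledger). Since O(file_appeal) holds, K gives O(approve_ledger).
Premise 4 is O(approve_ledger → cease_operations); since O(approve_ledger), deontic closure gives O(cease_operations).
Premise 2, O(¬seal_patent → ¬cease_operations), contraposes to O(cease_operations → seal_patent); with O(cease_operations) we get O(seal_patent).
With premise 6, O(seal_patent → retain_protocol), the K-axiom yields O(retain_protocol).
Premises 1, 3 do not contribute to this derivation.
Hence retain_protocol is obligatory.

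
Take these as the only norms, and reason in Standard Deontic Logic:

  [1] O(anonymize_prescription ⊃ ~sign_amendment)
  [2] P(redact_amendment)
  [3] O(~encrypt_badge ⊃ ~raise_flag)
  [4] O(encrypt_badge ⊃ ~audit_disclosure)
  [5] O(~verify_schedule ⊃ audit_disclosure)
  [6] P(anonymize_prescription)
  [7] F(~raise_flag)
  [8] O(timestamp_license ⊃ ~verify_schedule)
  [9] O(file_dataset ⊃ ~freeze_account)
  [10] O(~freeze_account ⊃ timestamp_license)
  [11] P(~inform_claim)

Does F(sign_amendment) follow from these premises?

Premise 1 is O(anonymize_prescription ⊃ ~sign_amendment), but O(anonymize_prescription) is not derivable from the premises (the permission P(anonymize_prescription) asserts only ~O(~anonymize_prescription), not O(anonymize_prescription)), so it does not yield O(~sign_amendment).
No other premise forces O(~sign_amendment). An ideal world satisfying every premise can still have sign_amendment true, so F(sign_amendment) is not derivable.

No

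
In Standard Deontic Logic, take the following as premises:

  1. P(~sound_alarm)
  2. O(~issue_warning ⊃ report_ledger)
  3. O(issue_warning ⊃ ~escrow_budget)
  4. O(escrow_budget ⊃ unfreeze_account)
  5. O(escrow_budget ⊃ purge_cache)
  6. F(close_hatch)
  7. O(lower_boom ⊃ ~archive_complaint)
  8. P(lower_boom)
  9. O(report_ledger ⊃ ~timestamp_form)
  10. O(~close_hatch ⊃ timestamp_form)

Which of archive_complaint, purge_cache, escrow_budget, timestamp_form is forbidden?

F(close_hatch) at premise 6 means O(~close_hatch).
Applying K to premise 10 (O(~close_hatch ⊃ timestamp_form)) and O(~close_hatch) yields O(timestamp_form).
Premise 9 is O(report_ledger ⊃ ~timestamp_form); contrapositively O(timestamp_form ⊃ ~report_ledger). Since O(timestamp_form) holds, K gives O(~report_ledger).
Premise 2, O(~issue_warning ⊃ report_ledger), contraposes to O(~report_ledger ⊃ issue_warning); with O(~report_ledger) we get O(issue_warning).
With premise 3, O(issue_warning ⊃ ~escrow_budget), the K-axiom yields O(~escrow_budget).
So O(~escrow_budget) holds, i.e. escrow_budget is forbidden. None of the other listed options is forbidden under the premises.

escrow_budget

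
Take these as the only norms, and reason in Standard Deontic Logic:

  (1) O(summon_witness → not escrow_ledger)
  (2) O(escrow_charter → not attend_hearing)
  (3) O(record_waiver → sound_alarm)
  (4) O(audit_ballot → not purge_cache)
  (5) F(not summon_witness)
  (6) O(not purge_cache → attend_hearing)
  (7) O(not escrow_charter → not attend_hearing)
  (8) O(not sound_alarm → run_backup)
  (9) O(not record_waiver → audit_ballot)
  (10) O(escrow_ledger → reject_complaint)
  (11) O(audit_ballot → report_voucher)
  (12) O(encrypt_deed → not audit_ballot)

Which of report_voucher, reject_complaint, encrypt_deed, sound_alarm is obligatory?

sound_alarm

Premises 2 and 7 are O(escrow_charter → not attend_hearing) and O(not escrow_charter → not attend_hearing); every ideal world satisfies escrow_charter or not escrow_charter, so in either case not attend_hearing holds — hence O(not attend_hearing).
The contrapositive of premise 6 (O(not purge_cache → attend_hearing)) is O(not attend_hearing → purge_cache), and O(not attend_hearing) is already established, so O(purge_cache).
Premise 4, O(audit_ballot → not purge_cache), contraposes to O(purge_cache → not audit_ballot); with O(purge_cache) we get O(not audit_ballot).
Premise 9, O(not record_waiver → audit_ballot), contraposes to O(not audit_ballot → record_waiver); with O(not audit_ballot) we get O(record_waiver).
From O(record_waiver) and premise 3, O(record_waiver → sound_alarm), we obtain O(sound_alarm).
So O(sound_alarm) holds — sound_alarm is obligatory. None of the other listed options is made obligatory by any chain of premises.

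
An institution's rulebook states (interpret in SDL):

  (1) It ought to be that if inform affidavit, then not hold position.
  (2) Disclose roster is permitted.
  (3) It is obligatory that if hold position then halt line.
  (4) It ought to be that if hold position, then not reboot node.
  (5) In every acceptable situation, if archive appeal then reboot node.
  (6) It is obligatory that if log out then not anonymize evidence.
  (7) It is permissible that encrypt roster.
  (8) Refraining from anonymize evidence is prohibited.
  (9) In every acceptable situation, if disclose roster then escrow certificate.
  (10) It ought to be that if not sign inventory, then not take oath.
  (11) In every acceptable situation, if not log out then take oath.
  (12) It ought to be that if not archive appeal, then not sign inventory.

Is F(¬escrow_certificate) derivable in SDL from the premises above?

Premise 9 is O(disclose_roster → escrow_certificate), but O(disclose_roster) is not derivable from the premises (the permission P(disclose_roster) asserts only ¬O(¬disclose_roster), not O(disclose_roster)), so it does not yield O(escrow_certificate).
No other premise forces O(escrow_certificate). An ideal world satisfying every premise can still have ¬escrow_certificate true, so F(¬escrow_certificate) is not derivable.

No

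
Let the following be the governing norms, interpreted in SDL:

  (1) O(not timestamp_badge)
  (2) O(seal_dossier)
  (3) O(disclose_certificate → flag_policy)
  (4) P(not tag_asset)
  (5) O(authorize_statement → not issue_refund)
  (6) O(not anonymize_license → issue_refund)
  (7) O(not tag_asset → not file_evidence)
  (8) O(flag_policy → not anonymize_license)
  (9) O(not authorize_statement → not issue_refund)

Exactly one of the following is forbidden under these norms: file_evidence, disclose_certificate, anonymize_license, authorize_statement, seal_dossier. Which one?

disclose_certificate

By case analysis on not authorize_statement: premise 9 gives O(not authorize_statement → not issue_refund) and premise 5 gives O(authorize_statement → not issue_refund), so O(not issue_refund) either way.
The contrapositive of premise 6 (O(not anonymize_license → issue_refund)) is O(not issue_refund → anonymize_license), and O(not issue_refund) is already established, so O(anonymize_license).
Premise 8, O(flag_policy → not anonymize_license), contraposes to O(anonymize_license → not flag_policy); with O(anonymize_license) we get O(not flag_policy).
Premise 3 is O(disclose_certificate → flag_policy); contrapositively O(not flag_policy → not disclose_certificate). Since O(not flag_policy) holds, K gives O(not disclose_certificate).
So O(not disclose_certificate) holds, i.e. disclose_certificate is forbidden. None of the other listed options is forbidden under the premises.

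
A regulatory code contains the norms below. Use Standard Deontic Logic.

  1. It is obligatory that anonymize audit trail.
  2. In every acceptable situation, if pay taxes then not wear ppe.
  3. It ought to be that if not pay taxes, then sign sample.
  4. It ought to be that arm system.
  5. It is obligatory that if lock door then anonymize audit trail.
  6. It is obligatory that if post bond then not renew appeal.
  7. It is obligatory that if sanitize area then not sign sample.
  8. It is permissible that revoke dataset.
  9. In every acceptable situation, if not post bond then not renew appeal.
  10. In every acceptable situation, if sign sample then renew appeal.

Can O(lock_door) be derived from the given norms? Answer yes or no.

No

Premise 5 is O(lock_door → anonymize_audit_trail); even if O(anonymize_audit_trail) held, inferring O(lock_door) would be affirming the consequent — invalid.
No other premise forces O(lock_door). An ideal world satisfying every premise can still have lock_door false, so O(lock_door) is not derivable.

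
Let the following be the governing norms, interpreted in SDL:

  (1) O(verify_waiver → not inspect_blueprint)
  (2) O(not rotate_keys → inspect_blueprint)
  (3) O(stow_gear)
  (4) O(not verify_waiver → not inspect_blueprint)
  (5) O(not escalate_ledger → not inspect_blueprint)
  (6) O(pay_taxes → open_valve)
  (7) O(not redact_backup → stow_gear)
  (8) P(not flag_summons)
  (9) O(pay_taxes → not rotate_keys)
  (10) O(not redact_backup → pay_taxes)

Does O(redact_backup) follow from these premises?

Premises 1 and 4 cover both cases: O(verify_waiver → not inspect_blueprint) and O(not verify_waiver → not inspect_blueprint). Since verify_waiver ∨ not verify_waiver is a tautology, O(not inspect_blueprint) follows.
The contrapositive of premise 2 (O(not rotate_keys → inspect_blueprint)) is O(not inspect_blueprint → rotate_keys), and O(not inspect_blueprint) is already established, so O(rotate_keys).
Premise 9, O(pay_taxes → not rotate_keys), contraposes to O(rotate_keys → not pay_taxes); with O(rotate_keys) we get O(not pay_taxes).
Premise 10, O(not redact_backup → pay_taxes), contraposes to O(not pay_taxes → redact_backup); with O(not pay_taxes) we get O(redact_backup).
Premises 3, 5, 6, 7, 8 do not contribute to this derivation.
So O(redact_backup) follows.

Yes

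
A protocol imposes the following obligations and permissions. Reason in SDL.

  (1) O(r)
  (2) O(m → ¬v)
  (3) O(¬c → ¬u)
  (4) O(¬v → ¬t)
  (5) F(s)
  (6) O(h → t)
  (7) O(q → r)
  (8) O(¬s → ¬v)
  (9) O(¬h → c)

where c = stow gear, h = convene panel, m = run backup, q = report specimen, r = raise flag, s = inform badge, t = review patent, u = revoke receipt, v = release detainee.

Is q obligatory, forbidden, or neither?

Neither

Premise 7 is O(q → r); even if O(r) held, inferring O(q) would be affirming the consequent — invalid.
No premise or chain of K-axiom applications forces O(q), and none forces O(¬q). So q is neither obligatory nor forbidden under these norms.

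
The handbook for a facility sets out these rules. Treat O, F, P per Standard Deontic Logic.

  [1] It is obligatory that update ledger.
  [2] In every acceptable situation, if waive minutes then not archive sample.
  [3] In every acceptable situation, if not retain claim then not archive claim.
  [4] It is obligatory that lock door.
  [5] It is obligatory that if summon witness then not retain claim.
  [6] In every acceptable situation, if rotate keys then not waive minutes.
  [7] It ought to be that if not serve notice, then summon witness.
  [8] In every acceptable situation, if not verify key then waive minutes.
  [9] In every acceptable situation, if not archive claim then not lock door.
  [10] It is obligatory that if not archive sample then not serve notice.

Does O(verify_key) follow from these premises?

From premise 4 we have O(lock_door).
Premise 9 is O(¬archive_claim → ¬lock_door); contrapositively O(lock_door → archive_claim). Since O(lock_door) holds, K gives O(archive_claim).
Premise 3 is O(¬retain_claim → ¬archive_claim); contrapositively O(archive_claim → retain_claim). Since O(archive_claim) holds, K gives O(retain_claim).
Premise 5 is O(summon_witness → ¬retain_claim); contrapositively O(retain_claim → ¬summon_witness). Since O(retain_claim) holds, K gives O(¬summon_witness).
The contrapositive of premise 7 (O(¬serve_notice → summon_witness)) is O(¬summon_witness → serve_notice), and O(¬summon_witness) is already established, so O(serve_notice).
The contrapositive of premise 10 (O(¬archive_sample → ¬serve_notice)) is O(serve_notice → archive_sample), and O(serve_notice) is already established, so O(archive_sample).
Premise 2, O(waive_minutes → ¬archive_sample), contraposes to O(archive_sample → ¬waive_minutes); with O(archive_sample) we get O(¬waive_minutes).
The contrapositive of premise 8 (O(¬verify_key → waive_minutes)) is O(¬waive_minutes → verify_key), and O(¬waive_minutes) is already established, so O(verify_key).
Premises 1, 6 do not contribute to this derivation.
So O(verify_key) follows.

Yes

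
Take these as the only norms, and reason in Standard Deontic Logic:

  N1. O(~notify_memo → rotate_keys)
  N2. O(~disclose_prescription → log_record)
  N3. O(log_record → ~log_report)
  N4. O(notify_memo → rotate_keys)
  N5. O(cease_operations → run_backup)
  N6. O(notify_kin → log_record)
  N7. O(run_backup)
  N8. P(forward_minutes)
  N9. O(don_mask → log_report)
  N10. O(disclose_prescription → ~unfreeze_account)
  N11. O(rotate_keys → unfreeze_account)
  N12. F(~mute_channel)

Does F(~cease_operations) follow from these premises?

No

Premise 5 is O(cease_operations → run_backup); even if O(run_backup) held, inferring O(cease_operations) would be affirming the consequent — invalid.
No other premise forces O(cease_operations). An ideal world satisfying every premise can still have ~cease_operations true, so F(~cease_operations) is not derivable.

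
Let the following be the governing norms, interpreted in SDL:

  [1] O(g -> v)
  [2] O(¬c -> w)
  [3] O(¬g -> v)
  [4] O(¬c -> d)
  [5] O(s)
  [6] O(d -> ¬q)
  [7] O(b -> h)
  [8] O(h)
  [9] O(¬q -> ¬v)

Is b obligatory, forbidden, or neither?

Neither

Premise 7 is O(b -> h); even if O(h) held, inferring O(b) would be affirming the consequent — invalid.
No premise or chain of K-axiom applications forces O(b), and none forces O(¬b). So b is neither obligatory nor forbidden under these norms.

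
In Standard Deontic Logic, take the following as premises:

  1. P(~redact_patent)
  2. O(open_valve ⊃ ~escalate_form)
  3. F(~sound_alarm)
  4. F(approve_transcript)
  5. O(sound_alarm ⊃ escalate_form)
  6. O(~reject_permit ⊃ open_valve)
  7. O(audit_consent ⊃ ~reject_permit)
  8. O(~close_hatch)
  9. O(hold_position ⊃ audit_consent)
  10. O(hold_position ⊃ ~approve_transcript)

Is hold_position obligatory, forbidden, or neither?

Premise 3 is F(~sound_alarm), i.e. O(sound_alarm).
Applying K to premise 5 (O(sound_alarm ⊃ escalate_form)) and O(sound_alarm) yields O(escalate_form).
Premise 2, O(open_valve ⊃ ~escalate_form), contraposes to O(escalate_form ⊃ ~open_valve); with O(escalate_form) we get O(~open_valve).
Premise 6 is O(~reject_permit ⊃ open_valve); contrapositively O(~open_valve ⊃ reject_permit). Since O(~open_valve) holds, K gives O(reject_permit).
The contrapositive of premise 7 (O(audit_consent ⊃ ~reject_permit)) is O(reject_permit ⊃ ~audit_consent), and O(reject_permit) is already established, so O(~audit_consent).
Premise 9 is O(hold_position ⊃ audit_consent); contrapositively O(~audit_consent ⊃ ~hold_position). Since O(~audit_consent) holds, K gives O(~hold_position).
Premises 1, 4, 8, 10 do not contribute to this derivation.
Thus O(~hold_position), which is F(hold_position): hold_position is forbidden.

Forbidden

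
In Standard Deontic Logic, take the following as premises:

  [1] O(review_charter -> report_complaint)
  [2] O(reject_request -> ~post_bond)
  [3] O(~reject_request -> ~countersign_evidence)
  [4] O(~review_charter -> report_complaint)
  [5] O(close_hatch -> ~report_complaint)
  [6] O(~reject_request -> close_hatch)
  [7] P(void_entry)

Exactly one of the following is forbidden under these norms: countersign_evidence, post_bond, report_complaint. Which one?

By case analysis on ~review_charter: premise 4 gives O(~review_charter -> report_complaint) and premise 1 gives O(review_charter -> report_complaint), so O(report_complaint) either way.
Premise 5, O(close_hatch -> ~report_complaint), contraposes to O(report_complaint -> ~close_hatch); with O(report_complaint) we get O(~close_hatch).
The contrapositive of premise 6 (O(~reject_request -> close_hatch)) is O(~close_hatch -> reject_request), and O(~close_hatch) is already established, so O(reject_request).
Premise 2 is O(reject_request -> ~post_bond); since O(reject_request), deontic closure gives O(~post_bond).
So O(~post_bond) holds, i.e. post_bond is forbidden. None of the other listed options is forbidden under the premises.

post_bond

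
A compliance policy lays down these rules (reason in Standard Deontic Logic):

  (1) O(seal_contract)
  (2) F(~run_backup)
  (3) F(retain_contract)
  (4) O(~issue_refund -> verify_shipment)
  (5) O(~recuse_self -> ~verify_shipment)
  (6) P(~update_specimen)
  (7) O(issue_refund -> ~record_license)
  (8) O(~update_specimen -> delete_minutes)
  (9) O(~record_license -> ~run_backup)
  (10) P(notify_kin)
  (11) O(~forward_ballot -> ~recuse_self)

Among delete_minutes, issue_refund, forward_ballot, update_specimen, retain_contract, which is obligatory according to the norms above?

forward_ballot

F(~run_backup) at premise 2 means O(run_backup).
Premise 9 is O(~record_license -> ~run_backup); contrapositively O(run_backup -> record_license). Since O(run_backup) holds, K gives O(record_license).
The contrapositive of premise 7 (O(issue_refund -> ~record_license)) is O(record_license -> ~issue_refund), and O(record_license) is already established, so O(~issue_refund).
With premise 4, O(~issue_refund -> verify_shipment), the K-axiom yields O(verify_shipment).
Premise 5, O(~recuse_self -> ~verify_shipment), contraposes to O(verify_shipment -> recuse_self); with O(verify_shipment) we get O(recuse_self).
The contrapositive of premise 11 (O(~forward_ballot -> ~recuse_self)) is O(recuse_self -> forward_ballot), and O(recuse_self) is already established, so O(forward_ballot).
So O(forward_ballot) holds — forward_ballot is obligatory. None of the other listed options is made obligatory by any chain of premises.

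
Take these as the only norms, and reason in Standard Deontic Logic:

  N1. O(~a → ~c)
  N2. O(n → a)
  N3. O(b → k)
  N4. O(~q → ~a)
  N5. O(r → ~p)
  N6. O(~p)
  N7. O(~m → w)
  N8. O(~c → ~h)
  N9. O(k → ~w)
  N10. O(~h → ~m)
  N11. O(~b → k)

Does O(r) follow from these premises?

Premise 5 is O(r → ~p); even if O(~p) held, inferring O(r) would be affirming the consequent — invalid.
No other premise forces O(r). An ideal world satisfying every premise can still have r false, so O(r) is not derivable.

No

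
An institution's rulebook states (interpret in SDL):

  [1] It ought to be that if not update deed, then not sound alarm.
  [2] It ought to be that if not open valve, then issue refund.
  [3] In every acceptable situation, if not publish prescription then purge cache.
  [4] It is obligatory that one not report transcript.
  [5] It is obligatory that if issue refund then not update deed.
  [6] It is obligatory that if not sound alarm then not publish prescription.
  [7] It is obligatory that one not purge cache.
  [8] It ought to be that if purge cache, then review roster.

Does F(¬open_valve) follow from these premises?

From premise 7 we have O(¬purge_cache).
Premise 3 is O(¬publish_prescription → purge_cache); contrapositively O(¬purge_cache → publish_prescription). Since O(¬purge_cache) holds, K gives O(publish_prescription).
The contrapositive of premise 6 (O(¬sound_alarm → ¬publish_prescription)) is O(publish_prescription → sound_alarm), and O(publish_prescription) is already established, so O(sound_alarm).
Premise 1 is O(¬update_deed → ¬sound_alarm); contrapositively O(sound_alarm → update_deed). Since O(sound_alarm) holds, K gives O(update_deed).
Premise 5, O(issue_refund → ¬update_deed), contraposes to O(update_deed → ¬issue_refund); with O(update_deed) we get O(¬issue_refund).
Premise 2, O(¬open_valve → issue_refund), contraposes to O(¬issue_refund → open_valve); with O(¬issue_refund) we get O(open_valve).
Premises 4, 8 do not contribute to this derivation.
So O(open_valve) holds, i.e. F(¬open_valve). The claim follows.

Yes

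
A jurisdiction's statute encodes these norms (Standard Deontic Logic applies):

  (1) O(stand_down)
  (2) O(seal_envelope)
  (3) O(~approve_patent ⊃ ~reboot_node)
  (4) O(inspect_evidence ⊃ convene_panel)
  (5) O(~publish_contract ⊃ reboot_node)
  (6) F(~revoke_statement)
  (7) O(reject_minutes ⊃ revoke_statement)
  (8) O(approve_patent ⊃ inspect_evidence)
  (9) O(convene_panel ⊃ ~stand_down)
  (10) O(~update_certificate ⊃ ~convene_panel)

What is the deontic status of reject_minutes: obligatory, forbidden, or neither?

Neither

Premise 7 is O(reject_minutes ⊃ revoke_statement); even if O(revoke_statement) held, inferring O(reject_minutes) would be affirming the consequent — invalid.
No premise or chain of K-axiom applications forces O(reject_minutes), and none forces O(~reject_minutes). So reject_minutes is neither obligatory nor forbidden under these norms.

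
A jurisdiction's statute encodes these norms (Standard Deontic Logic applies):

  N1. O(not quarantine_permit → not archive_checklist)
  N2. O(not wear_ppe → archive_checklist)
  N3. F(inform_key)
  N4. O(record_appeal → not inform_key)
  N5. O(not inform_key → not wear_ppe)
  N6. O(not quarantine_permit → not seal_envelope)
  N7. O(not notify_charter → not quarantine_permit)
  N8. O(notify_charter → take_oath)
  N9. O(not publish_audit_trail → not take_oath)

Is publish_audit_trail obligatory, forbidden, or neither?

Obligatory

Premise 3 is F(inform_key), i.e. O(not inform_key).
Premise 5 is O(not inform_key → not wear_ppe); since O(not inform_key), deontic closure gives O(not wear_ppe).
With premise 2, O(not wear_ppe → archive_checklist), the K-axiom yields O(archive_checklist).
Premise 1, O(not quarantine_permit → not archive_checklist), contraposes to O(archive_checklist → quarantine_permit); with O(archive_checklist) we get O(quarantine_permit).
The contrapositive of premise 7 (O(not notify_charter → not quarantine_permit)) is O(quarantine_permit → notify_charter), and O(quarantine_permit) is already established, so O(notify_charter).
Applying K to premise 8 (O(notify_charter → take_oath)) and O(notify_charter) yields O(take_oath).
The contrapositive of premise 9 (O(not publish_audit_trail → not take_oath)) is O(take_oath → publish_audit_trail), and O(take_oath) is already established, so O(publish_audit_trail).
Premises 4, 6 do not contribute to this derivation.
Hence publish_audit_trail is obligatory.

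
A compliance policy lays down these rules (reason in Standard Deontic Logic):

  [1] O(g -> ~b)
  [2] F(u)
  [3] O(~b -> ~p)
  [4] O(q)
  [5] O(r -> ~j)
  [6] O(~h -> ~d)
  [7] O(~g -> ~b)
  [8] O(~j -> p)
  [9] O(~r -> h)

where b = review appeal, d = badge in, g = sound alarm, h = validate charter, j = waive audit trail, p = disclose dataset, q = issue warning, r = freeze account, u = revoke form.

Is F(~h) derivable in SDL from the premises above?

Yes

By case analysis on ~g: premise 7 gives O(~g -> ~b) and premise 1 gives O(g -> ~b), so O(~b) either way.
Applying K to premise 3 (O(~b -> ~p)) and O(~b) yields O(~p).
Premise 8 is O(~j -> p); contrapositively O(~p -> j). Since O(~p) holds, K gives O(j).
Premise 5 is O(r -> ~j); contrapositively O(j -> ~r). Since O(j) holds, K gives O(~r).
With premise 9, O(~r -> h), the K-axiom yields O(h).
Premises 2, 4, 6 do not contribute to this derivation.
So O(h) holds, i.e. F(~h). The claim follows.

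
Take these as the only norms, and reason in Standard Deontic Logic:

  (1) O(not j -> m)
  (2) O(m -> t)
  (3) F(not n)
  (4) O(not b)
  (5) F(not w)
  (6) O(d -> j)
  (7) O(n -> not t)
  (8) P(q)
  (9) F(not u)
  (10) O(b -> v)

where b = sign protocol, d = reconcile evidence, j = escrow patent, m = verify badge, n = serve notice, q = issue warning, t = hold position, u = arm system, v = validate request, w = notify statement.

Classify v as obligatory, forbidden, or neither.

Neither

Premise 10 is O(b -> v), but O(b) is not derivable from the premises, so it does not yield O(v).
No premise or chain of K-axiom applications forces O(v), and none forces O(not v). So v is neither obligatory nor forbidden under these norms.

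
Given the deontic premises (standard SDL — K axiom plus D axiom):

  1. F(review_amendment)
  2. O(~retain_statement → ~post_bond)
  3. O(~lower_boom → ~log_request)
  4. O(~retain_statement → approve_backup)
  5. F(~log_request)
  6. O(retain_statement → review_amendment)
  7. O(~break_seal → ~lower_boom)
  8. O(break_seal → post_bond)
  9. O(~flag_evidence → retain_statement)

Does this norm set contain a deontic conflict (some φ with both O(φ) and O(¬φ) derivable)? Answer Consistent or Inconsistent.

Inconsistent

Premise 5 is F(~log_request), i.e. O(log_request).
Premise 3 is O(~lower_boom → ~log_request); contrapositively O(log_request → lower_boom). Since O(log_request) holds, K gives O(lower_boom).
The contrapositive of premise 7 (O(~break_seal → ~lower_boom)) is O(lower_boom → break_seal), and O(lower_boom) is already established, so O(break_seal).
With premise 8, O(break_seal → post_bond), the K-axiom yields O(post_bond).
Premise 2 is O(~retain_statement → ~post_bond); contrapositively O(post_bond → retain_statement). Since O(post_bond) holds, K gives O(retain_statement).
Applying K to premise 6 (O(retain_statement → review_amendment)) and O(retain_statement) yields O(review_amendment).
However, F(review_amendment) at premise 1 amounts to O(~review_amendment).
We now have both O(review_amendment) and O(~review_amendment) — review_amendment is simultaneously obligatory and forbidden, violating the D-axiom.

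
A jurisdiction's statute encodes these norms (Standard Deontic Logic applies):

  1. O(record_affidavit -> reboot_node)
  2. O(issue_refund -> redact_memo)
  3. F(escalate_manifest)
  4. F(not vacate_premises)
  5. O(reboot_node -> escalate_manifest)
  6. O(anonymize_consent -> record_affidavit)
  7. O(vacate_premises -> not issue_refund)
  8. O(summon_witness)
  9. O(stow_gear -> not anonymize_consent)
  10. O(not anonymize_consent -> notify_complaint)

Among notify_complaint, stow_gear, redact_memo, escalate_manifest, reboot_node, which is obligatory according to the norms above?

notify_complaint

Premise 3 is F(escalate_manifest), i.e. O(not escalate_manifest).
Premise 5 is O(reboot_node -> escalate_manifest); contrapositively O(not escalate_manifest -> not reboot_node). Since O(not escalate_manifest) holds, K gives O(not reboot_node).
Premise 1, O(record_affidavit -> reboot_node), contraposes to O(not reboot_node -> not record_affidavit); with O(not reboot_node) we get O(not record_affidavit).
The contrapositive of premise 6 (O(anonymize_consent -> record_affidavit)) is O(not record_affidavit -> not anonymize_consent), and O(not record_affidavit) is already established, so O(not anonymize_consent).
Applying K to premise 10 (O(not anonymize_consent -> notify_complaint)) and O(not anonymize_consent) yields O(notify_complaint).
So O(notify_complaint) holds — notify_complaint is obligatory. None of the other listed options is made obligatory by any chain of premises.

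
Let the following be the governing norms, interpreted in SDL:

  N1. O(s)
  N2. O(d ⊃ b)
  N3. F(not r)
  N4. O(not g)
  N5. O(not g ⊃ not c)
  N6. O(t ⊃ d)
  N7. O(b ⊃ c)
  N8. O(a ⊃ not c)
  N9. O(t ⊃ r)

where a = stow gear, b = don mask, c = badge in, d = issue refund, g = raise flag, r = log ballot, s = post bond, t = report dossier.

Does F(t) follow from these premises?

Yes

From premise 4 we have O(not g).
Premise 5 is O(not g ⊃ not c); since O(not g), deontic closure gives O(not c).
The contrapositive of premise 7 (O(b ⊃ c)) is O(not c ⊃ not b), and O(not c) is already established, so O(not b).
Premise 2 is O(d ⊃ b); contrapositively O(not b ⊃ not d). Since O(not b) holds, K gives O(not d).
Premise 6, O(t ⊃ d), contraposes to O(not d ⊃ not t); with O(not d) we get O(not t).
Premises 1, 3, 8, 9 do not contribute to this derivation.
So O(not t) holds, i.e. F(t). The claim follows.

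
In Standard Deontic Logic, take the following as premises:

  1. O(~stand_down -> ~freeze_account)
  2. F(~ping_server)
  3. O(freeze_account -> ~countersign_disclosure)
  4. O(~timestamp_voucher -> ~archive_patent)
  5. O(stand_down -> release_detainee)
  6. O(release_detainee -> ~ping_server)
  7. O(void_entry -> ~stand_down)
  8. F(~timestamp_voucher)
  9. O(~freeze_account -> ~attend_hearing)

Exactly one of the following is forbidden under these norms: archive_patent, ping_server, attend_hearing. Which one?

attend_hearing

Premise 2, F(~ping_server), is equivalent to O(ping_server).
Premise 6 is O(release_detainee -> ~ping_server); contrapositively O(ping_server -> ~release_detainee). Since O(ping_server) holds, K gives O(~release_detainee).
Premise 5 is O(stand_down -> release_detainee); contrapositively O(~release_detainee -> ~stand_down). Since O(~release_detainee) holds, K gives O(~stand_down).
From O(~stand_down) and premise 1, O(~stand_down -> ~freeze_account), we obtain O(~freeze_account).
With premise 9, O(~freeze_account -> ~attend_hearing), the K-axiom yields O(~attend_hearing).
So O(~attend_hearing) holds, i.e. attend_hearing is forbidden. None of the other listed options is forbidden under the premises.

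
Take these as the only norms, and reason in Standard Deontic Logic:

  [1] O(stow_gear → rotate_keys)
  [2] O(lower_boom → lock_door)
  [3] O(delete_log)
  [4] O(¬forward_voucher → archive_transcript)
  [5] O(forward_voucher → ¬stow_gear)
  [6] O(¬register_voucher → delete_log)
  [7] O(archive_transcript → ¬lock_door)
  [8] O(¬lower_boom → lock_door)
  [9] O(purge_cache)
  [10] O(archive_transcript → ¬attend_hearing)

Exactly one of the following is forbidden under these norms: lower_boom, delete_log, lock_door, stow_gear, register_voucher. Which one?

stow_gear

Premises 2 and 8 cover both cases: O(lower_boom → lock_door) and O(¬lower_boom → lock_door). Since lower_boom ∨ ¬lower_boom is a tautology, O(lock_door) follows.
Premise 7 is O(archive_transcript → ¬lock_door); contrapositively O(lock_door → ¬archive_transcript). Since O(lock_door) holds, K gives O(¬archive_transcript).
Premise 4 is O(¬forward_voucher → archive_transcript); contrapositively O(¬archive_transcript → forward_voucher). Since O(¬archive_transcript) holds, K gives O(forward_voucher).
From O(forward_voucher) and premise 5, O(forward_voucher → ¬stow_gear), we obtain O(¬stow_gear).
So O(¬stow_gear) holds, i.e. stow_gear is forbidden. None of the other listed options is forbidden under the premises.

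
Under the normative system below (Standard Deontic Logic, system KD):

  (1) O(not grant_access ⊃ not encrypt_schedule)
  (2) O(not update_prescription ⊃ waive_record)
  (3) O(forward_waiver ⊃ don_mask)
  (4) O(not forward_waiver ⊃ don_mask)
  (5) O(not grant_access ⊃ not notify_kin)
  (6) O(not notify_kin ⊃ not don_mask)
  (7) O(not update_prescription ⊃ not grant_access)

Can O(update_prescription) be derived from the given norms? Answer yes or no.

Premises 3 and 4 cover both cases: O(forward_waiver ⊃ don_mask) and O(not forward_waiver ⊃ don_mask). Since forward_waiver ∨ not forward_waiver is a tautology, O(don_mask) follows.
The contrapositive of premise 6 (O(not notify_kin ⊃ not don_mask)) is O(don_mask ⊃ notify_kin), and O(don_mask) is already established, so O(notify_kin).
Premise 5 is O(not grant_access ⊃ not notify_kin); contrapositively O(notify_kin ⊃ grant_access). Since O(notify_kin) holds, K gives O(grant_access).
Premise 7 is O(not update_prescription ⊃ not grant_access); contrapositively O(grant_access ⊃ update_prescription). Since O(grant_access) holds, K gives O(update_prescription).
Premises 1, 2 do not contribute to this derivation.
So O(update_prescription) follows.

Yes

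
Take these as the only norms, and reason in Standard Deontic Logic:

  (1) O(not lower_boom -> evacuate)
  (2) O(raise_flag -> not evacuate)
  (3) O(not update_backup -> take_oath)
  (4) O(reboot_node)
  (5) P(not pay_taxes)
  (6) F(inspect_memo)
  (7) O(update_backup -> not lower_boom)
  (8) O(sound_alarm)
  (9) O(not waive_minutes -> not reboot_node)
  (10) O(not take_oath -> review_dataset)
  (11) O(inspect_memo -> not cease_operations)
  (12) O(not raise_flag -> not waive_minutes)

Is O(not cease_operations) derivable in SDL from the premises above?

No

Premise 11 is O(inspect_memo -> not cease_operations), but O(inspect_memo) is not derivable from the premises, so it does not yield O(not cease_operations).
No other premise forces O(not cease_operations). An ideal world satisfying every premise can still have not cease_operations false, so O(not cease_operations) is not derivable.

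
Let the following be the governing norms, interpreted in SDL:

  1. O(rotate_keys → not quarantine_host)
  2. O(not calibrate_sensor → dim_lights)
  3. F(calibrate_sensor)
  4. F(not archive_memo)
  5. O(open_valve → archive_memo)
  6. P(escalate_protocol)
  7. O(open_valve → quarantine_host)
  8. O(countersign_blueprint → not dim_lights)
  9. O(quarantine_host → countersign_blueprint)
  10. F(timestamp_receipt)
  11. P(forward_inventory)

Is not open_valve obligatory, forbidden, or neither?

Obligatory

Premise 3, F(calibrate_sensor), is equivalent to O(not calibrate_sensor).
Applying K to premise 2 (O(not calibrate_sensor → dim_lights)) and O(not calibrate_sensor) yields O(dim_lights).
Premise 8, O(countersign_blueprint → not dim_lights), contraposes to O(dim_lights → not countersign_blueprint); with O(dim_lights) we get O(not countersign_blueprint).
The contrapositive of premise 9 (O(quarantine_host → countersign_blueprint)) is O(not countersign_blueprint → not quarantine_host), and O(not countersign_blueprint) is already established, so O(not quarantine_host).
The contrapositive of premise 7 (O(open_valve → quarantine_host)) is O(not quarantine_host → not open_valve), and O(not quarantine_host) is already established, so O(not open_valve).
Premises 1, 4, 5, 6, 10, 11 do not contribute to this derivation.
Hence not open_valve is obligatory.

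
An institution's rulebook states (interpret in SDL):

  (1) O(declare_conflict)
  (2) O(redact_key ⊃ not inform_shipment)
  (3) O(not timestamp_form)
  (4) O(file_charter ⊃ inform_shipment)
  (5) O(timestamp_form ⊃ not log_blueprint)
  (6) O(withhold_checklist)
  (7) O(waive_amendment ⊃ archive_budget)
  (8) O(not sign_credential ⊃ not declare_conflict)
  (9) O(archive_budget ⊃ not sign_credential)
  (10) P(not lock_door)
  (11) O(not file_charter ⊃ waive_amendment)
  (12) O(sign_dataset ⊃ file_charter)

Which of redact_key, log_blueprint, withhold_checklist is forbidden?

Premise 1 gives O(declare_conflict).
Premise 8, O(not sign_credential ⊃ not declare_conflict), contraposes to O(declare_conflict ⊃ sign_credential); with O(declare_conflict) we get O(sign_credential).
The contrapositive of premise 9 (O(archive_budget ⊃ not sign_credential)) is O(sign_credential ⊃ not archive_budget), and O(sign_credential) is already established, so O(not archive_budget).
Premise 7 is O(waive_amendment ⊃ archive_budget); contrapositively O(not archive_budget ⊃ not waive_amendment). Since O(not archive_budget) holds, K gives O(not waive_amendment).
Premise 11, O(not file_charter ⊃ waive_amendment), contraposes to O(not waive_amendment ⊃ file_charter); with O(not waive_amendment) we get O(file_charter).
Applying K to premise 4 (O(file_charter ⊃ inform_shipment)) and O(file_charter) yields O(inform_shipment).
Premise 2, O(redact_key ⊃ not inform_shipment), contraposes to O(inform_shipment ⊃ not redact_key); with O(inform_shipment) we get O(not redact_key).
So O(not redact_key) holds, i.e. redact_key is forbidden. None of the other listed options is forbidden under the premises.

redact_key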